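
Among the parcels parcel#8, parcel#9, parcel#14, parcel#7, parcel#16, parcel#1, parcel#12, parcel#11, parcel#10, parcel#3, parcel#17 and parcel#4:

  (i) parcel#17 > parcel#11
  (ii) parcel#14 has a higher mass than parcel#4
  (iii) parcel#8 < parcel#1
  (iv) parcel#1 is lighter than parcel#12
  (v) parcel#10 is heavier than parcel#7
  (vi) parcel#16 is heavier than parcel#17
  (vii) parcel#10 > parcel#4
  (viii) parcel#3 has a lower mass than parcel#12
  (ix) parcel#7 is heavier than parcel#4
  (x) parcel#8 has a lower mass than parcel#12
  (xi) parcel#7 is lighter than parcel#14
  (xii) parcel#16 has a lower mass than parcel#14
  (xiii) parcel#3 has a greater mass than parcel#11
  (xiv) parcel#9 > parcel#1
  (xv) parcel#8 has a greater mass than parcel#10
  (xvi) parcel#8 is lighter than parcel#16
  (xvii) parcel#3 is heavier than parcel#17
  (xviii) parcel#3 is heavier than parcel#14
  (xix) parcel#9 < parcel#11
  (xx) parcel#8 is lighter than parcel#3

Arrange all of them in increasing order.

The consecutive links are each given: parcel#4 < parcel#7; parcel#7 < parcel#10; parcel#10 < parcel#8; parcel#8 < parcel#1; parcel#1 < parcel#9; parcel#9 < parcel#11; parcel#11 < parcel#17; parcel#17 < parcel#16; parcel#16 < parcel#14; parcel#14 < parcel#3; parcel#3 < parcel#12.

parcel#4 < parcel#7 < parcel#10 < parcel#8 < parcel#1 < parcel#9 < parcel#11 < parcel#17 < parcel#16 < parcel#14 < parcel#3 < parcel#12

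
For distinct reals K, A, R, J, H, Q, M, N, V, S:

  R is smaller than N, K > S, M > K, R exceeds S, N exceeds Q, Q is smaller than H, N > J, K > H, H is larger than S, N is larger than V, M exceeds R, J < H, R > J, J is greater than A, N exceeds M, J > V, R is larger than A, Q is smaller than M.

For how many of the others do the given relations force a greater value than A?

6

From A the given relations immediately reach J, R.
From those, H, M, N — 5 in total.
From those, K — 6 in total.
Nothing else is reachable above A; 6 in all.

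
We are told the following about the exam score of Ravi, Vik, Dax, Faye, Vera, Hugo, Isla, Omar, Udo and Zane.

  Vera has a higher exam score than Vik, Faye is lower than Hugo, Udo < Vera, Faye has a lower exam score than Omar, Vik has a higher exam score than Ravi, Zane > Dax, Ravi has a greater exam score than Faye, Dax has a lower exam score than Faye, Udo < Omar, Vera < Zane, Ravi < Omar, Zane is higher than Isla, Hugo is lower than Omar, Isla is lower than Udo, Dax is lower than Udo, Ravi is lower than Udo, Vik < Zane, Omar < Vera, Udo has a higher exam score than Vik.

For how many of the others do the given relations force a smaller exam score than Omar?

From Omar the given relations immediately reach Faye, Ravi, Hugo, Udo.
From those, Dax, Vik, Isla — 7 in total.
Nothing else is reachable below Omar; 7 in all.

7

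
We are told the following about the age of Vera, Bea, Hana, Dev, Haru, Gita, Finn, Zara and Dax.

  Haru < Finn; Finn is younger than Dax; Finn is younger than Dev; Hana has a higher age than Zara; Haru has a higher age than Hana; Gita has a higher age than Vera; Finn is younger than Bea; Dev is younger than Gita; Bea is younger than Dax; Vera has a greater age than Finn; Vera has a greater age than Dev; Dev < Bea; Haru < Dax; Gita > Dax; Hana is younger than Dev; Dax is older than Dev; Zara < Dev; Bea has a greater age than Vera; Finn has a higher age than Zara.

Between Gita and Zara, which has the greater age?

Link the given pairs in sequence: Zara < Hana; Hana < Haru; Haru < Finn; Finn < Dev; Dev < Dax; Dax < Gita.
Together: Zara < Hana < Haru < Finn < Dev < Dax < Gita.
So Zara < Gita; Gita is the older of the two.

Gita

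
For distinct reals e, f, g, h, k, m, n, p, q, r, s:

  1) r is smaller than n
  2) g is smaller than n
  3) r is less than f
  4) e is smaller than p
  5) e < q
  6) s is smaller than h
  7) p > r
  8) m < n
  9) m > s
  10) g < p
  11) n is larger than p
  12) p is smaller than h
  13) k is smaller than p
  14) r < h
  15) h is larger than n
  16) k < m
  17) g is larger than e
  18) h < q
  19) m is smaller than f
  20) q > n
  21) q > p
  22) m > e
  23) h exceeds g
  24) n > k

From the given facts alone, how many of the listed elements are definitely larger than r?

The elements the relations force above r are p, n, h, q, f — no chain reaches any other.
That is 5.

5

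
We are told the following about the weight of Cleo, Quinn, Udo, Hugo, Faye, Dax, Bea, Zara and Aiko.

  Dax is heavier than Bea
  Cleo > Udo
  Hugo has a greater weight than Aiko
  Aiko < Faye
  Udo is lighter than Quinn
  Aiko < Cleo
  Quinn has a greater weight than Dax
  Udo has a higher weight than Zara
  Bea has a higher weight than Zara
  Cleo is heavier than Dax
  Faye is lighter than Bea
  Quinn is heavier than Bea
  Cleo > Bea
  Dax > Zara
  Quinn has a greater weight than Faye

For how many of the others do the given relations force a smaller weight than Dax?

From Dax the given relations immediately reach Zara, Bea.
From those, Faye — 3 in total.
From those, Aiko — 4 in total.
Nothing else is reachable below Dax; 4 in all.

4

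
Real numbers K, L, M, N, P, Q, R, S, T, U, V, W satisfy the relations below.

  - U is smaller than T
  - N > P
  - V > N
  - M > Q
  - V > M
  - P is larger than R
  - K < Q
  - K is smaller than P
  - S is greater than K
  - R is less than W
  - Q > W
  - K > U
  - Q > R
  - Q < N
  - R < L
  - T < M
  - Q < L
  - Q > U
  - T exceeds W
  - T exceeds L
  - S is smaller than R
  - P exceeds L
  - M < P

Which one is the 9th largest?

R

Piecing the relations together gives one ordering: U < K < S < R < W < Q < L < T < M < P < N < V.
The 9th largest is R.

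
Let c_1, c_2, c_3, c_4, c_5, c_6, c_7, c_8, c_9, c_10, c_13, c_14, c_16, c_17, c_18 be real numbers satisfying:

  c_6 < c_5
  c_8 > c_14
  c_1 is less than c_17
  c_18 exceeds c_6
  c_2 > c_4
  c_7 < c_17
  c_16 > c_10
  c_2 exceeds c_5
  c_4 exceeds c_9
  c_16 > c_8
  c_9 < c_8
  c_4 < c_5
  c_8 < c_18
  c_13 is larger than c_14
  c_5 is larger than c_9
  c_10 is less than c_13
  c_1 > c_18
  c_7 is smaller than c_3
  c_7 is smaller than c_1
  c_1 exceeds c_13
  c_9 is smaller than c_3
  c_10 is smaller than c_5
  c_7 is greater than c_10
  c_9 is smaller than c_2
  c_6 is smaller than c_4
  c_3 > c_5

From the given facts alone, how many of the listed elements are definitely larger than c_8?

From c_8 the given relations immediately reach c_18, c_16.
From those, c_1 — 3 in total.
From those, c_17 — 4 in total.
Nothing else is reachable above c_8; 4 in all.

4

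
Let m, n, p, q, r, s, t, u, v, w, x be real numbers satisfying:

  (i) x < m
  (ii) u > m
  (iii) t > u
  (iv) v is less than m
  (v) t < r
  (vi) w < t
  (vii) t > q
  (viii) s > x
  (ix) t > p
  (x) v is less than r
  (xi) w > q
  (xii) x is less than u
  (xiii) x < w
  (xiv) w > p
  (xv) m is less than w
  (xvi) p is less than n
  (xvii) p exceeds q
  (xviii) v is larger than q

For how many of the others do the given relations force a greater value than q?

The elements the relations force above q are p, v, m, n, u, w, t, r — no chain reaches any other.
That is 8.

8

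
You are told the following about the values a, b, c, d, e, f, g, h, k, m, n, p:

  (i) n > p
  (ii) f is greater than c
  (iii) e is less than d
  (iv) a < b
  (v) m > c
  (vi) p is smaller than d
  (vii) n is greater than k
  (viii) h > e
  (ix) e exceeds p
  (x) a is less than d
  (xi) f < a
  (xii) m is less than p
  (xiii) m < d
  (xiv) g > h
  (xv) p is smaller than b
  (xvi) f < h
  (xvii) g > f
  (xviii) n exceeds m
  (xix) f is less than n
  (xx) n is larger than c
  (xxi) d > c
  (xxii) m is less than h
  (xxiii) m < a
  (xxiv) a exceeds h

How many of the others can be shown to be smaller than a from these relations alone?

The elements the relations force below a are c, m, f, p, e, h — no chain reaches any other.
That is 6.

6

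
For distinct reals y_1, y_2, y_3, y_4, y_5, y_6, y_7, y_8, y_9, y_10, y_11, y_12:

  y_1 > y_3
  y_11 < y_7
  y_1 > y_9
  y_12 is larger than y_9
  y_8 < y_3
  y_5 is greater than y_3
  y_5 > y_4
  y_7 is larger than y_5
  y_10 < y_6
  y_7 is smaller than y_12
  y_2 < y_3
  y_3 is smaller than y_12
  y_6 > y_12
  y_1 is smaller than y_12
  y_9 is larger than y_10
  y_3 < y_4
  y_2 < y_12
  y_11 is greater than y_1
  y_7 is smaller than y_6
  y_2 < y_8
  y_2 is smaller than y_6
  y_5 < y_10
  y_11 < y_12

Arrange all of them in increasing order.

Nothing is placed below y_2, so it is least; from there y_2 < y_8; y_8 < y_3; y_3 < y_4; y_4 < y_5; y_5 < y_10; y_10 < y_9; y_9 < y_1; y_1 < y_11; y_11 < y_7; y_7 < y_12; y_12 < y_6, each given directly.

y_2 < y_8 < y_3 < y_4 < y_5 < y_10 < y_9 < y_1 < y_11 < y_7 < y_12 < y_6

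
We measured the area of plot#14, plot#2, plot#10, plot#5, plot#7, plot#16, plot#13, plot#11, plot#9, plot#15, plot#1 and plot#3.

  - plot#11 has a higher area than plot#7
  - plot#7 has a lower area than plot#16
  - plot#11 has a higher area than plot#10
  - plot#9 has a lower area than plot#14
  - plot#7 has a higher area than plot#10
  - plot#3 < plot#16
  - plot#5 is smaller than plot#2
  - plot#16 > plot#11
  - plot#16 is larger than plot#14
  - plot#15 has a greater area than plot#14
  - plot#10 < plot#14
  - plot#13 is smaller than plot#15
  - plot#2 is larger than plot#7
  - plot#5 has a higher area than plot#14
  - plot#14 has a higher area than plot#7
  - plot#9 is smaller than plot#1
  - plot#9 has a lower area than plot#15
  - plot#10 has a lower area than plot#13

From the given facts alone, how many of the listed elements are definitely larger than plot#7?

From plot#7 the given relations immediately reach plot#11, plot#14, plot#2, plot#16.
From those, plot#5, plot#15 — 6 in total.
No other element is forced above plot#7 by the given relations, so the count is 6.

6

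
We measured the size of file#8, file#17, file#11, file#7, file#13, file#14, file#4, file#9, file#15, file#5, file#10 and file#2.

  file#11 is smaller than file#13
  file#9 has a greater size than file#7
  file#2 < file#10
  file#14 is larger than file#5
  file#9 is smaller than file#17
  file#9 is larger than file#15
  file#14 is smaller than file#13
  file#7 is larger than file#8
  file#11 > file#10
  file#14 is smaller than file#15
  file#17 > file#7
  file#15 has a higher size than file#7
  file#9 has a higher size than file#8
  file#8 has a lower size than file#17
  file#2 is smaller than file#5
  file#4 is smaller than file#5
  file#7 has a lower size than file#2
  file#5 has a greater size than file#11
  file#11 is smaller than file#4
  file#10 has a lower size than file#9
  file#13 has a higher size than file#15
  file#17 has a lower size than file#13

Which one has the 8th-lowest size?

Chaining the given pairs: file#8 < file#7 < file#2 < file#10 < file#11 < file#4 < file#5 < file#14 < file#15 < file#9 < file#17 < file#13.
Counting 8 from the smallest end gives file#14.

file#14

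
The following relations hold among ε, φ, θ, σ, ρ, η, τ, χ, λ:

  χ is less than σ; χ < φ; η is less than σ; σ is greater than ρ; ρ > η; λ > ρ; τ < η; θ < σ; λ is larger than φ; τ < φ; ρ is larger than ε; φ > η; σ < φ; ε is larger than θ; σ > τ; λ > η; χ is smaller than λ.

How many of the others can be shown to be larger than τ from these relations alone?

5

From τ the given relations immediately reach η, σ, φ.
From those, ρ, λ — 5 in total.
No other element is forced above τ by the given relations, so the count is 5.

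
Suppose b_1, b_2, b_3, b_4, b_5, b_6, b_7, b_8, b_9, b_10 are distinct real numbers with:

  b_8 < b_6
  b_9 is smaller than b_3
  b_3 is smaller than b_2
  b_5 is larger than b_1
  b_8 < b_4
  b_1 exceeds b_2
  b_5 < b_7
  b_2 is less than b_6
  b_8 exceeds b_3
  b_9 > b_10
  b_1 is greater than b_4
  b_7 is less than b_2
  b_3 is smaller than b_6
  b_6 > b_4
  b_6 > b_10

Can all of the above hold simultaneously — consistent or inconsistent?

inconsistent

Chaining the given relations yields b_1 < b_5 < b_7 < b_2, so b_1 < b_2. But one relation states b_2 < b_1. These cannot both hold.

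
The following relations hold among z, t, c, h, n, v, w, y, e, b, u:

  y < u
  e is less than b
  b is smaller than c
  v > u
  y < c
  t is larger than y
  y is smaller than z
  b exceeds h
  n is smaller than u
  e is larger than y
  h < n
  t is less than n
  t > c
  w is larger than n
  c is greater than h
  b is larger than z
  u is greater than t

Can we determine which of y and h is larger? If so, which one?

Following every chain through y: above y we get e, z, b, c, t, n, u, w, v.
h is not reached, and no chain runs the other way from h to y.
So the given relations leave the order of y and h undetermined.

undetermined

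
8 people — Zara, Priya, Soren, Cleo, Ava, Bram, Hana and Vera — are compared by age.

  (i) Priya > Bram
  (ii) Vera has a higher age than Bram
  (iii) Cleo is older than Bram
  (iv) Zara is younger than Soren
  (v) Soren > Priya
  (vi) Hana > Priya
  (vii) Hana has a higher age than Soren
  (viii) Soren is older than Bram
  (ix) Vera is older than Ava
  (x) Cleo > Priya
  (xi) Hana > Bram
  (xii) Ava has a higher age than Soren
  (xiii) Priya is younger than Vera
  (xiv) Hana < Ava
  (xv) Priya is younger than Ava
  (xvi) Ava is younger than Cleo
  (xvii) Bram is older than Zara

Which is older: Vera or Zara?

Zara < Bram and Bram < Priya give Zara < Priya.
With Priya < Soren: Zara < Bram < Priya < Soren.
Then Soren < Hana extends the chain to Hana.
With Hana < Ava: Zara < Bram < Priya < Soren < Hana < Ava.
Then Ava < Vera extends the chain to Vera.
So Zara < Vera; Vera is the older of the two.

Vera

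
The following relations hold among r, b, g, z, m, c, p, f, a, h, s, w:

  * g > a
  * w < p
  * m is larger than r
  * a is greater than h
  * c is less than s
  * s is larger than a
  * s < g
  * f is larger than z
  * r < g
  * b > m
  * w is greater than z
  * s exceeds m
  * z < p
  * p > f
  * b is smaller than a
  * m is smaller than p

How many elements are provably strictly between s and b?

The relations place b below s. An element lies strictly between them when it is forced above b and also forced below s.
Above b: {a, g}. Below s: {r, m, h, c, a}.
Intersection: {a} — 1.

1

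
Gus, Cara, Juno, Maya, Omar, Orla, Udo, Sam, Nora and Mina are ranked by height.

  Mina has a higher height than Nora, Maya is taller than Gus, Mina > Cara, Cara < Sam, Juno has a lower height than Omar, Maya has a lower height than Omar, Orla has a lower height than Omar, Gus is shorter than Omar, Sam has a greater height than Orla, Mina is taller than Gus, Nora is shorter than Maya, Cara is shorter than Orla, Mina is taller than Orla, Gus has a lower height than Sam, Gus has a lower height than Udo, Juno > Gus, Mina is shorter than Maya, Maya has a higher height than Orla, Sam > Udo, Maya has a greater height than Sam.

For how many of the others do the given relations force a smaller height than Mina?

The elements the relations force below Mina are Nora, Cara, Orla, Gus — no chain reaches any other.
That is 4.

4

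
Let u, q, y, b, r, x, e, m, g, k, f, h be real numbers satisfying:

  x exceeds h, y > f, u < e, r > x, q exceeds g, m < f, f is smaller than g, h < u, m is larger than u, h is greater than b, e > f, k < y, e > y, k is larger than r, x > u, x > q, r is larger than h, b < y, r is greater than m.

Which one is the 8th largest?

Chaining the given pairs: b < h < u < m < f < g < q < x < r < k < y < e.
Counting 8 from the largest end gives f.

f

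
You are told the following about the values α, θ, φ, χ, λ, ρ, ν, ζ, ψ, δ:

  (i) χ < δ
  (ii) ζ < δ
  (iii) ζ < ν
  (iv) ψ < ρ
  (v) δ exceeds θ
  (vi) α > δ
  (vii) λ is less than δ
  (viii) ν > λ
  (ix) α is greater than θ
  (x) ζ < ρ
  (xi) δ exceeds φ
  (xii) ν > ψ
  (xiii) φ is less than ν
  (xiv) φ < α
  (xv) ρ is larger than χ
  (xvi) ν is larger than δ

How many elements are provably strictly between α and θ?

1

The relations place θ below α. An element lies strictly between them when it is forced above θ and also forced below α.
Above θ: {δ, ν}. Below α: {ζ, φ, χ, λ, δ}.
Intersection: {δ} — 1.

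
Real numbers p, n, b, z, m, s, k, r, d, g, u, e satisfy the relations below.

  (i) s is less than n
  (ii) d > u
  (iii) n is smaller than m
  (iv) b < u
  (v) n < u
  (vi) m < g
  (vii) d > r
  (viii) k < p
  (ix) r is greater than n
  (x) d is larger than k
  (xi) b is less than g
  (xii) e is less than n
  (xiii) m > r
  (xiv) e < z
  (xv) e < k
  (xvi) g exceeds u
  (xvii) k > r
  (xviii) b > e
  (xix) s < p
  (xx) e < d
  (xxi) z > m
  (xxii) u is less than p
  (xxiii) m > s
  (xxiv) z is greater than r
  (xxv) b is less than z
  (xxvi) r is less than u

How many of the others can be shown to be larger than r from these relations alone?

The elements the relations force above r are m, u, k, g, d, p, z — no chain reaches any other.
That is 7.

7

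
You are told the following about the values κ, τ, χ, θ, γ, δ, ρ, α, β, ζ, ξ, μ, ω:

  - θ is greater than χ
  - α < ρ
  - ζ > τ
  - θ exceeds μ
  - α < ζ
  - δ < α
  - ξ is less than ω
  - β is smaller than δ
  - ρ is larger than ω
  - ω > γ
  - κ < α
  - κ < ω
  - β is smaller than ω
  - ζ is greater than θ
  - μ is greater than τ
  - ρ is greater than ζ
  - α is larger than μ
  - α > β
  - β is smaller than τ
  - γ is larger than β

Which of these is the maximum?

β is not greatest since β < δ; κ is not greatest since κ < ω; ξ is not greatest since ξ < ω; χ is not greatest since χ < θ; τ is not greatest since τ < μ; μ is not greatest since μ < α; γ is not greatest since γ < ω; ω is not greatest since ω < ρ; δ is not greatest since δ < α; θ is not greatest since θ < ζ; α is not greatest since α < ρ; ζ is not greatest since ζ < ρ.
Only ρ has nothing above it, so ρ is the maximum.

ρ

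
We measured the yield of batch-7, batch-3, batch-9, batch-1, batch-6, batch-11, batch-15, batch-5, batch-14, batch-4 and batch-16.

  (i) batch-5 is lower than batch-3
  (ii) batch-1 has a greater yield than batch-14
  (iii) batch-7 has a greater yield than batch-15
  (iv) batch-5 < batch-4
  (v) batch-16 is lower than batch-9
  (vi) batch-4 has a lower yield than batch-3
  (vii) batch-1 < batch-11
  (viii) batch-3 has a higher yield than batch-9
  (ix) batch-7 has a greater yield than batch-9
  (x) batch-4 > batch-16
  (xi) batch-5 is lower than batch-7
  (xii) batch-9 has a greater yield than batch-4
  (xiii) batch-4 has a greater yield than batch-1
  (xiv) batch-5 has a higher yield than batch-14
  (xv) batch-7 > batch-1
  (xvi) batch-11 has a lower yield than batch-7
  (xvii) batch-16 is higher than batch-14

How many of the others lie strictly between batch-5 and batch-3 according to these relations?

Chaining upward from batch-5 reaches: batch-4, batch-9, batch-7.
Chaining downward from batch-3 reaches: batch-14, batch-16, batch-1, batch-4, batch-9.
Strictly between batch-5 and batch-3 are those in both lists: batch-4, batch-9 — 2 elements.

2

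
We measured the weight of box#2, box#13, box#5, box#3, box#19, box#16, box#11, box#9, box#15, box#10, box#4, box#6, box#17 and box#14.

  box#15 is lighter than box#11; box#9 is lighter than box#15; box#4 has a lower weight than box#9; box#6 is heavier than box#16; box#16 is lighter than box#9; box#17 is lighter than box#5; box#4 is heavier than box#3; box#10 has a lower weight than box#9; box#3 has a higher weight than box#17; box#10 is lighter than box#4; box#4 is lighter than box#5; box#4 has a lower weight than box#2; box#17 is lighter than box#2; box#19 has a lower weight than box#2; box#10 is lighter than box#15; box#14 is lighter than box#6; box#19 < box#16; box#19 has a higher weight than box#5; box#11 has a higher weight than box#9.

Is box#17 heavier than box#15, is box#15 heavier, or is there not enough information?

box#15

Link the given pairs in sequence: box#17 < box#3; box#3 < box#4; box#4 < box#5; box#5 < box#19; box#19 < box#16; box#16 < box#9; box#9 < box#15.
Chaining these gives box#17 < box#3 < box#4 < box#5 < box#19 < box#16 < box#9 < box#15.
So box#15 is heavier.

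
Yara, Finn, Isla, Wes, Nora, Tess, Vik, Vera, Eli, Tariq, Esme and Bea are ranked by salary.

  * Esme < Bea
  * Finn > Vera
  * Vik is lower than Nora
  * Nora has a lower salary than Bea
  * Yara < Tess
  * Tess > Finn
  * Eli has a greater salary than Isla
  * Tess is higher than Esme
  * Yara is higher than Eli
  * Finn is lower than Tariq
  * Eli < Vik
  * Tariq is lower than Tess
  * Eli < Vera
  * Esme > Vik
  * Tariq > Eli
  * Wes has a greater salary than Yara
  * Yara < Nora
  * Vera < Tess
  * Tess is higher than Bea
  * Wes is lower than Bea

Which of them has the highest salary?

Tess

Isla is not greatest since Isla < Eli; Eli is not greatest since Eli < Yara; Vik is not greatest since Vik < Nora; Yara is not greatest since Yara < Nora; Nora is not greatest since Nora < Bea; Vera is not greatest since Vera < Finn; Finn is not greatest since Finn < Tess; Tariq is not greatest since Tariq < Tess; Wes is not greatest since Wes < Bea; Esme is not greatest since Esme < Tess; Bea is not greatest since Bea < Tess.
Only Tess has nothing above it, so Tess is the highest salary.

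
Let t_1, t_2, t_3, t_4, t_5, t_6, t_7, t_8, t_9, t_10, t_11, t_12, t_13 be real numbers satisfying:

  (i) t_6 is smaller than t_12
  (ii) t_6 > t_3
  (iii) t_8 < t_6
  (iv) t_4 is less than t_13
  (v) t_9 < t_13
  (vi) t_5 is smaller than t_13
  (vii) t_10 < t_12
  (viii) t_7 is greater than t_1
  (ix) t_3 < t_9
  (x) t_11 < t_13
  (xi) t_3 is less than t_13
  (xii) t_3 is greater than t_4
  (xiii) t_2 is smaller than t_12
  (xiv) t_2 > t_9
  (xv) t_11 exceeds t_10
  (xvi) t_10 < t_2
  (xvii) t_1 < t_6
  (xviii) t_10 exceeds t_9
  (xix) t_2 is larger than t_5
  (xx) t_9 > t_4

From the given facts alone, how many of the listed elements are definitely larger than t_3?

7

The elements the relations force above t_3 are t_9, t_10, t_2, t_11, t_6, t_13, t_12 — no chain reaches any other.
That is 7.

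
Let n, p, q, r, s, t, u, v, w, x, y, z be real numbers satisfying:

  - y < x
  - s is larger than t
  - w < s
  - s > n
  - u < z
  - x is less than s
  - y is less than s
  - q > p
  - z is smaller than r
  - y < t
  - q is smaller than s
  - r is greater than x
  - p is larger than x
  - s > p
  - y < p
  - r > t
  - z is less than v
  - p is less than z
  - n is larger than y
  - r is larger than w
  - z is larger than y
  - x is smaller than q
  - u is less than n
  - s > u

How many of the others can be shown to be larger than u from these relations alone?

5

Directly above u: n, z, s.
One step further: r, v (5 so far).
Nothing else is reachable above u; 5 in all.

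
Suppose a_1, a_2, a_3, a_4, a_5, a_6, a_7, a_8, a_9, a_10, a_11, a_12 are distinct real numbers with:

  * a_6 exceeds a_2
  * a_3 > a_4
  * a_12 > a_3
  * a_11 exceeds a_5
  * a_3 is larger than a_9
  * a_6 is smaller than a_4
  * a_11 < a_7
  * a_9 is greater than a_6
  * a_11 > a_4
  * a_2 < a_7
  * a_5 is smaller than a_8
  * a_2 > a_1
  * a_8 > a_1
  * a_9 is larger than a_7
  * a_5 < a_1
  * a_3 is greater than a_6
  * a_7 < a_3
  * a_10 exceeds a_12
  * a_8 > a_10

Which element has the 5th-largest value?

a_9

The consecutive relations fix a unique order: a_5 < a_1 < a_2 < a_6 < a_4 < a_11 < a_7 < a_9 < a_3 < a_12 < a_10 < a_8.
The 5th largest is a_9.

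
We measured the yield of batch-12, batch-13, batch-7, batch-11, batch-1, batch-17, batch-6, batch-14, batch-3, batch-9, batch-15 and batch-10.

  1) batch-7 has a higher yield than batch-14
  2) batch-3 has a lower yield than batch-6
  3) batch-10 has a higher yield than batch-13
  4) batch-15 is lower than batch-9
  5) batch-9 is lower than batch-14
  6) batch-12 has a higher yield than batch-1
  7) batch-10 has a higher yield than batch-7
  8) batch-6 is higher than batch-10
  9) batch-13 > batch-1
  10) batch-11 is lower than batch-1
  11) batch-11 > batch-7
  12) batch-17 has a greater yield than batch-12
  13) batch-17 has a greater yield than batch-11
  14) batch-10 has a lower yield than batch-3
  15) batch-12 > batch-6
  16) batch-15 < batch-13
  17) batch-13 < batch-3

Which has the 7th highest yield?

batch-1

Chaining the given pairs: batch-15 < batch-9 < batch-14 < batch-7 < batch-11 < batch-1 < batch-13 < batch-10 < batch-3 < batch-6 < batch-12 < batch-17.
Counting 7 from the largest end gives batch-1.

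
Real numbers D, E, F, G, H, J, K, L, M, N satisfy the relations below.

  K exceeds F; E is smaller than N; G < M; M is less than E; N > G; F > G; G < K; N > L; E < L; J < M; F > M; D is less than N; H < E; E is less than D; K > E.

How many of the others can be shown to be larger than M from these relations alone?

6

From M the given relations immediately reach F, E.
From those, L, D, K, N — 6 in total.
Nothing else is reachable above M; 6 in all.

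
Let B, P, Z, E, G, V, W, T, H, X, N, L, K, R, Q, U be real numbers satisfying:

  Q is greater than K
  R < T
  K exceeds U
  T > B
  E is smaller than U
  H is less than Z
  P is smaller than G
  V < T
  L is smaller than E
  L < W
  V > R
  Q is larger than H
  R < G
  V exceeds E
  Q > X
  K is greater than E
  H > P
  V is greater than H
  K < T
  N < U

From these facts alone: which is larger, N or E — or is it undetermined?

undetermined

Following every chain through N: above N we get U, K, Q, T.
E is not reached, and no chain runs the other way from E to N.
So the given relations leave the order of N and E undetermined.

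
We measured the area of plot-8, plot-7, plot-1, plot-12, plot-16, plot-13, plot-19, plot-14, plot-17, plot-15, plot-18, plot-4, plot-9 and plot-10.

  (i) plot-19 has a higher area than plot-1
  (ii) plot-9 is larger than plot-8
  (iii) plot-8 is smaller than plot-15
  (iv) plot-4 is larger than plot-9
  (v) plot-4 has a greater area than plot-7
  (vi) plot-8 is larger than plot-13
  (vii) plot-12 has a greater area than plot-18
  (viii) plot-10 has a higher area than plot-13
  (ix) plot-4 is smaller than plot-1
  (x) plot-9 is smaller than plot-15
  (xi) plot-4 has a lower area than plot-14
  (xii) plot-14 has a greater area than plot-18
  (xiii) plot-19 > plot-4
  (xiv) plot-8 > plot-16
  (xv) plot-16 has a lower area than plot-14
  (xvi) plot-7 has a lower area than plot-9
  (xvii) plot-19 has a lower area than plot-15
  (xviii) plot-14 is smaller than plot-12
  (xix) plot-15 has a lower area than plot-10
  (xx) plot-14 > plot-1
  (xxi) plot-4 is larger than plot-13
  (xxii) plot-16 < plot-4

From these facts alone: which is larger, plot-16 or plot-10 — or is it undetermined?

Chaining the given relations: plot-16 < plot-8 < plot-9 < plot-4 < plot-1 < plot-19 < plot-15 < plot-10.
So plot-10 is larger.

plot-10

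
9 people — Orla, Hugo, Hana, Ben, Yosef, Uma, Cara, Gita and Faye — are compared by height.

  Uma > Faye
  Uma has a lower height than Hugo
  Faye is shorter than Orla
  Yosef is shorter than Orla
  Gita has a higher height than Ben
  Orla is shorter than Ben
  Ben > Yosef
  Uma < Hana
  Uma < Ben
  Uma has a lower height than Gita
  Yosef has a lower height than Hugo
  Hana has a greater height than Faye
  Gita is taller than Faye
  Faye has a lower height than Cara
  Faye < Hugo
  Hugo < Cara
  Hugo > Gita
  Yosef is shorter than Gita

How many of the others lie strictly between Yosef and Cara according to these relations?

4

The relations place Yosef below Cara. An element lies strictly between them when it is forced above Yosef and also forced below Cara.
Above Yosef: {Orla, Ben, Gita, Hugo}. Below Cara: {Faye, Uma, Orla, Ben, Gita, Hugo}.
Intersection: {Orla, Ben, Gita, Hugo} — 4.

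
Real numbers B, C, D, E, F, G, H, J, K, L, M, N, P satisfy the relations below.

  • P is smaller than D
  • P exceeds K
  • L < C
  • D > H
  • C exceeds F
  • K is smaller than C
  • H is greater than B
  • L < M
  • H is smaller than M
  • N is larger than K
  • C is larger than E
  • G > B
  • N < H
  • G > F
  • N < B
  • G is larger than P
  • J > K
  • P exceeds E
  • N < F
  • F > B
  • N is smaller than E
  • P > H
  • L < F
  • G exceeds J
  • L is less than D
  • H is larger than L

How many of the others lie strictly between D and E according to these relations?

1

The relations place E below D. An element lies strictly between them when it is forced above E and also forced below D.
Above E: {C, P, G}. Below D: {K, L, N, B, H, P}.
Intersection: {P} — 1.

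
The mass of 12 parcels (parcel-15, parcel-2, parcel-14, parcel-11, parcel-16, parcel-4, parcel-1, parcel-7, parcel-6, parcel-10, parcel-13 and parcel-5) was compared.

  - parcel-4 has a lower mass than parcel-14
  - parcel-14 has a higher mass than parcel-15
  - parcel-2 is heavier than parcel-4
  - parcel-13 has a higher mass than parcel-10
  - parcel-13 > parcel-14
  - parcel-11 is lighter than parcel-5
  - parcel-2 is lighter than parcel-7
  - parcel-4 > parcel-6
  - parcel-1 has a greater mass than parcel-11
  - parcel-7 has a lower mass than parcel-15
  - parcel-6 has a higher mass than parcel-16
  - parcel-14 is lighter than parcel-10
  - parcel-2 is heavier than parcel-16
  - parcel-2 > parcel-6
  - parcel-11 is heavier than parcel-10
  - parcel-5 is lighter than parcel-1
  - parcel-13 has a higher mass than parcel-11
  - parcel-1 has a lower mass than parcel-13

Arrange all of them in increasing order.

parcel-16 < parcel-6 < parcel-4 < parcel-2 < parcel-7 < parcel-15 < parcel-14 < parcel-10 < parcel-11 < parcel-5 < parcel-1 < parcel-13

Nothing is placed below parcel-16, so it is least; from there parcel-16 < parcel-6; parcel-6 < parcel-4; parcel-4 < parcel-2; parcel-2 < parcel-7; parcel-7 < parcel-15; parcel-15 < parcel-14; parcel-14 < parcel-10; parcel-10 < parcel-11; parcel-11 < parcel-5; parcel-5 < parcel-1; parcel-1 < parcel-13, each given directly.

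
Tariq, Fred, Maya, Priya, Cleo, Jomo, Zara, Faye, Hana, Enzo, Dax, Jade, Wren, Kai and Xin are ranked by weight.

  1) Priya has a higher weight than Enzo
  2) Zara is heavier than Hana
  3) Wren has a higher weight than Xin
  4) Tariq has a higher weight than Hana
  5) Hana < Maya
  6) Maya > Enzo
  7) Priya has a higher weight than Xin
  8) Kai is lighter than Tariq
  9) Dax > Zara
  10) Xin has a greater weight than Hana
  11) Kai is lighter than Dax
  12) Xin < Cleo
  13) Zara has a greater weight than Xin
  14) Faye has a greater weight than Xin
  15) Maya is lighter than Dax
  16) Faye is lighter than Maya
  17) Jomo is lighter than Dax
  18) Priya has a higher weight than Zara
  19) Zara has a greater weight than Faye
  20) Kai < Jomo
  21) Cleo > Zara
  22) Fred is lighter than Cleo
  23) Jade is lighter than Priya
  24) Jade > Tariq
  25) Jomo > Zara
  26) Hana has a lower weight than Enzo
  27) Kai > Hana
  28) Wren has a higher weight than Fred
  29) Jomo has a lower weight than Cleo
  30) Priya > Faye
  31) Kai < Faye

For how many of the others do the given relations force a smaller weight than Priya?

8

The elements the relations force below Priya are Hana, Kai, Tariq, Xin, Faye, Zara, Enzo, Jade — no chain reaches any other.
That is 8.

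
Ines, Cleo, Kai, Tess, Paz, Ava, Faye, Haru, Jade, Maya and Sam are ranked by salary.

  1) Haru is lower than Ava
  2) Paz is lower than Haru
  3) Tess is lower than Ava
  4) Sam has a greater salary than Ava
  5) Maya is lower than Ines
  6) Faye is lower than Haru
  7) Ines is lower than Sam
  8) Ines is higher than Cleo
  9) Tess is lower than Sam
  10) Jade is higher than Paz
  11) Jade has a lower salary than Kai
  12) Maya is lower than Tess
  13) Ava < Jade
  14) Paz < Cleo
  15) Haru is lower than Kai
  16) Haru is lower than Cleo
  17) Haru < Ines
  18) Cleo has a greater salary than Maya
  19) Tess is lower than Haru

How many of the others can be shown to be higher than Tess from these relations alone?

7

The elements the relations force above Tess are Haru, Cleo, Ava, Jade, Ines, Sam, Kai — no chain reaches any other.
That is 7.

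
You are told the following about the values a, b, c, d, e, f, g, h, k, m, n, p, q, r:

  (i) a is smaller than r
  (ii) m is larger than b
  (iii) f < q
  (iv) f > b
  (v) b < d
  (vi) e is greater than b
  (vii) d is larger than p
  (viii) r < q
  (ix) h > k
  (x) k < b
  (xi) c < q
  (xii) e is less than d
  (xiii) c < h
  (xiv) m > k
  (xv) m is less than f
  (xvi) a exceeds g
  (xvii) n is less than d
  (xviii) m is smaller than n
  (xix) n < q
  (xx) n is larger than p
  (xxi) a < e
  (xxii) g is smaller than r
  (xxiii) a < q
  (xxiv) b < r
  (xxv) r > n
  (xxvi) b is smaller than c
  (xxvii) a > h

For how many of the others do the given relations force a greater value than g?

5

Directly above g: a, r.
One step further: e, q (4 so far).
One step further: d (5 so far).
Nothing else is reachable above g; 5 in all.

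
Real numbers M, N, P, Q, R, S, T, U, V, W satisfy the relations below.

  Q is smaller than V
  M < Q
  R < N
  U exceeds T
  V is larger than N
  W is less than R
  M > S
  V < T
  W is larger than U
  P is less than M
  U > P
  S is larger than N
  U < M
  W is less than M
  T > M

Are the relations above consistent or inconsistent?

inconsistent

We have T < U stated directly, yet also U < W < R < N < S < M < Q < V < T by chaining the others — so U < T. Contradiction.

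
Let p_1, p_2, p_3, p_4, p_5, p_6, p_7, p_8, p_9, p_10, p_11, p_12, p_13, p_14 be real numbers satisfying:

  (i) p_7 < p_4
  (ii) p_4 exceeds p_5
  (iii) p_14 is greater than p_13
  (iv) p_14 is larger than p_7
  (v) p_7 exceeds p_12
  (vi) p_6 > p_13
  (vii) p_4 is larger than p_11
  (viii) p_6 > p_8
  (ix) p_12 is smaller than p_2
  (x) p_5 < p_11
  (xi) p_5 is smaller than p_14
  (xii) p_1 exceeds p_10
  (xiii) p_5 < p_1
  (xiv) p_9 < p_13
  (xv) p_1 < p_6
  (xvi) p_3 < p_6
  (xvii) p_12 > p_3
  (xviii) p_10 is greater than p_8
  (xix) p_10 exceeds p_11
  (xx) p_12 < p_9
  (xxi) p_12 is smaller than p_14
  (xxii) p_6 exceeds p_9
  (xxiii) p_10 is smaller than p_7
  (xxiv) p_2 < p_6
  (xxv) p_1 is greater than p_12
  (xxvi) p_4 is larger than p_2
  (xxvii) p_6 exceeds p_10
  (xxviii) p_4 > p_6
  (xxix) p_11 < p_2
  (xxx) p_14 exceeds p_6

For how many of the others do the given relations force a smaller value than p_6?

10

From p_6 the given relations immediately reach p_8, p_3, p_9, p_10, p_13, p_2, p_1.
From those, p_5, p_12, p_11 — 10 in total.
No other element is forced below p_6 by the given relations, so the count is 10.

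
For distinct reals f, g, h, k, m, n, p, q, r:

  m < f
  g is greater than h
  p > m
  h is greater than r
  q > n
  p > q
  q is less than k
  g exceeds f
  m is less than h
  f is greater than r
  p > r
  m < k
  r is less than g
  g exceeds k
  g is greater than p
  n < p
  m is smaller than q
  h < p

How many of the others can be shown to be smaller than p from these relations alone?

5

From p the given relations immediately reach r, m, h, n, q.
No other element is forced below p by the given relations, so the count is 5.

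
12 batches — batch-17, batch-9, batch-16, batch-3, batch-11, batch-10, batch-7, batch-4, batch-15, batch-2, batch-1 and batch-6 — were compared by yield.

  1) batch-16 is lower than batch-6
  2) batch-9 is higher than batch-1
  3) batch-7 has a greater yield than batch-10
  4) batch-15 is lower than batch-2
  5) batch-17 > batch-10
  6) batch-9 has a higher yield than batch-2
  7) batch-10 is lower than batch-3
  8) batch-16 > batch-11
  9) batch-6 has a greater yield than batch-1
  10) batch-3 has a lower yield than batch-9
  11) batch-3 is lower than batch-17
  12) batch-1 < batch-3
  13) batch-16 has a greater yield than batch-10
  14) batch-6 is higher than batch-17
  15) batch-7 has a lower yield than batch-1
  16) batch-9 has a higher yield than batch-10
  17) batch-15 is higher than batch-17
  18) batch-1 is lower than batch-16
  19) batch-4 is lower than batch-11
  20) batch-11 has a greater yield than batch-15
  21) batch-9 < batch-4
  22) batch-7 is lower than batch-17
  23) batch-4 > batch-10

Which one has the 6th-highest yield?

batch-2

Chaining the given pairs: batch-10 < batch-7 < batch-1 < batch-3 < batch-17 < batch-15 < batch-2 < batch-9 < batch-4 < batch-11 < batch-16 < batch-6.
The 6th largest is batch-2.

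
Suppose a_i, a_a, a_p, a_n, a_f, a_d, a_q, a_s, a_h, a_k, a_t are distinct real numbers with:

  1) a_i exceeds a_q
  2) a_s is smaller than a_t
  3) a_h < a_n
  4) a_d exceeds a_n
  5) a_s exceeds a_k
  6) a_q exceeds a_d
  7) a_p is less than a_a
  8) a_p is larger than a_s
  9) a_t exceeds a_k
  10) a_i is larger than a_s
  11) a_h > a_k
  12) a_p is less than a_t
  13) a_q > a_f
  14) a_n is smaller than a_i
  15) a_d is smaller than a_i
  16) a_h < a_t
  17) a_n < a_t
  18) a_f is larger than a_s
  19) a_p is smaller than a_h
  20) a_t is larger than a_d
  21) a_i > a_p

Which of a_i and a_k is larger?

a_i

a_k < a_s and a_s < a_p give a_k < a_p.
Then a_p < a_h extends the chain to a_h.
With a_h < a_n: a_k < a_s < a_p < a_h < a_n.
Then a_n < a_d extends the chain to a_d.
Then a_d < a_i extends the chain to a_i.
So a_k < a_i; a_i is the larger of the two.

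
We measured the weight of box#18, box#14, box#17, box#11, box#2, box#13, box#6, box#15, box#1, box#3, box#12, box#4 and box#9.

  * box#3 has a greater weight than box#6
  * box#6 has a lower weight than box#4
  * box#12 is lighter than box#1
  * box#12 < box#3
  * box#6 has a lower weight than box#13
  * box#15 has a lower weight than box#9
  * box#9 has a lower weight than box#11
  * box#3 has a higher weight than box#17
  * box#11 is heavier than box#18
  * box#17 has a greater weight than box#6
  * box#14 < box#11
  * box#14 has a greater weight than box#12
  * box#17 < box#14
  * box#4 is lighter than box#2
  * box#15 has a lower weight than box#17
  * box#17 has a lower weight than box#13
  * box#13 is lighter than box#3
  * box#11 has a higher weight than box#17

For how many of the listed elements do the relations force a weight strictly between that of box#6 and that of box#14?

1

The relations place box#6 below box#14. An element lies strictly between them when it is forced above box#6 and also forced below box#14.
Above box#6: {box#4, box#17, box#13, box#3, box#2, box#11}. Below box#14: {box#15, box#12, box#17}.
Intersection: {box#17} — 1.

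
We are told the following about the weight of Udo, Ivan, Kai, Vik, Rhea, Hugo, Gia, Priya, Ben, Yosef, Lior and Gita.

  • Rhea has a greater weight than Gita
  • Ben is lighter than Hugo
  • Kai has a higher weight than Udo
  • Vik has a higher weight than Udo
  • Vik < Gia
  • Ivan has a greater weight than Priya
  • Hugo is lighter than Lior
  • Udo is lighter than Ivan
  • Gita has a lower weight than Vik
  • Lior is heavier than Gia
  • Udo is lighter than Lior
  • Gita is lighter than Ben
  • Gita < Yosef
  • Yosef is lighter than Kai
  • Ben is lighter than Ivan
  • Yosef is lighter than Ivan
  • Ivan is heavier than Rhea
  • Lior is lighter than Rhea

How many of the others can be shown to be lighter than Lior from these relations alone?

6

Directly below Lior: Udo, Gia, Hugo.
One step further: Vik, Ben (5 so far).
One step further: Gita (6 so far).
No other element is forced below Lior by the given relations, so the count is 6.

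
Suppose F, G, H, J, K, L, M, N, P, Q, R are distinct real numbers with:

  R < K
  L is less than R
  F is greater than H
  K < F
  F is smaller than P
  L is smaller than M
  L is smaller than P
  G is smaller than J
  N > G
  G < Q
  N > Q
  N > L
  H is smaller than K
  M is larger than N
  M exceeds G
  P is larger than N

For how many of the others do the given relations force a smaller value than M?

From M the given relations immediately reach L, G, N.
From those, Q — 4 in total.
No other element is forced below M by the given relations, so the count is 4.

4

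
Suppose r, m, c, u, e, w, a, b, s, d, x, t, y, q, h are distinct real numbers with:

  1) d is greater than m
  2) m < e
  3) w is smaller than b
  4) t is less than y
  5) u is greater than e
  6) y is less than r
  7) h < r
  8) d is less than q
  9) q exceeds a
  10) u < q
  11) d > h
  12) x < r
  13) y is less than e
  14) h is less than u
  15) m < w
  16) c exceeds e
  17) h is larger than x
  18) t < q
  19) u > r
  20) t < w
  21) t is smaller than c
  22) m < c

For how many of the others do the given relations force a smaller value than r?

4

From r the given relations immediately reach x, y, h.
From those, t — 4 in total.
Nothing else is reachable below r; 4 in all.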